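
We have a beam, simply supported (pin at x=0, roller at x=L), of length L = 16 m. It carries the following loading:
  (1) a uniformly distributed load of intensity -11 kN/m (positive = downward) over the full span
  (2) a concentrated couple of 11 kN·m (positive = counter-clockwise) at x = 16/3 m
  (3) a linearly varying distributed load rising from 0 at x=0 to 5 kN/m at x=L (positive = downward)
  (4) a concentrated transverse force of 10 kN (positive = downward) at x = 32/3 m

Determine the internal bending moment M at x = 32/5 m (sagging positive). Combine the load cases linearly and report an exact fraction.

Load 1 — uniform load w=-11 kN/m over full span:
  M_1 = wx(L-x)/2 = (-11)·(32/5)·(16-(32/5))/2 = -8448/25 kN·m
Load 2 — applied couple M₀=11 kN·m at a=16/3 m (b=L-a=32/3):
  M_2 = M₀x/L - M₀  [x>a] = 11·(32/5)/16 - 11 = -33/5 kN·m
Load 3 — triangular load w₀=5 kN/m (0→w₀ over full span):
  M_3 = w₀Lx/6 - w₀x³/(6L) = 5·16·(32/5)/6 - 5·(32/5)³/(6·16) = 1792/25 kN·m
Load 4 — point force P=10 kN at a=32/3 m (b=L-a=16/3):
  M_4 = Pbx/L  [x≤a] = 10·(16/3)·(32/5)/16 = 64/3 kN·m
Superposition: M = Σ M_i = -18863/75 kN·m ≈ -251.506667 kN·m

M(32/5) = -18863/75 kN·m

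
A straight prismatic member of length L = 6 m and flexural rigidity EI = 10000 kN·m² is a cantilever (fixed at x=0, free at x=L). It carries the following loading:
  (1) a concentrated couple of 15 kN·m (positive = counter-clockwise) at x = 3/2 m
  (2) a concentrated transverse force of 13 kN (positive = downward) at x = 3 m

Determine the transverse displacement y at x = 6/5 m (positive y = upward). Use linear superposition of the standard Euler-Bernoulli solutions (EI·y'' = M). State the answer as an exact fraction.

y(6/5) = -423/312500 m

Load 1 — applied couple M₀=15 kN·m at a=3/2 m (b=L-a=9/2):
  y_1 = M₀x²/(2EI)  [x≤a] = 15·(6/5)²/(2·10000) = 27/25000 m
Load 2 — point force P=13 kN at a=3 m (b=L-a=3):
  y_2 = -Px²(3a-x)/(6EI)  [x≤a] = -13·(6/5)²·(3·3-(6/5))/(6·10000) = -1521/625000 m
Superposition: y = Σ y_i = -423/312500 m ≈ -0.001354 m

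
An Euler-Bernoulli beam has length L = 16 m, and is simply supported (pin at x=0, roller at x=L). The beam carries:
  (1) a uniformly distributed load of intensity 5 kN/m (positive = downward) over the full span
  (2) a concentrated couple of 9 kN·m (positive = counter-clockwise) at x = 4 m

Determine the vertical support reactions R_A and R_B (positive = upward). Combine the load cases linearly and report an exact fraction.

R_A = 649/16 kN, R_B = 631/16 kN

Load 1 — uniform load w=5 kN/m over full span:
  R_A = wL/2 = 5·16/2 = 40 kN
  R_B = wL/2 = 5·16/2 = 40 kN
Load 2 — applied couple M₀=9 kN·m at a=4 m (b=L-a=12):
  R_A = M₀/L = 9/16 kN
  R_B = -M₀/L = -9/16 kN
Superposition: R_A = 649/16 kN, R_B = 631/16 kN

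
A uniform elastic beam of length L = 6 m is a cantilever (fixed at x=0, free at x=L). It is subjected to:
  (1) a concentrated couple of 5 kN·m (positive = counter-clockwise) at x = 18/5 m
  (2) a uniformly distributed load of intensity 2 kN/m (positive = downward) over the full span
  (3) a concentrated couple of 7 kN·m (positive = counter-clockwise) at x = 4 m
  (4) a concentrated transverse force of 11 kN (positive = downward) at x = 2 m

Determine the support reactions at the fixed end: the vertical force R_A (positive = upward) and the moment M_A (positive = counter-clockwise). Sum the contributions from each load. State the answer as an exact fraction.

R_A = 23 kN, M_A = 46 kN·m

Load 1 — applied couple M₀=5 kN·m at a=18/5 m (b=L-a=12/5):
  R_A = 0 kN
  M_A = -M₀ = -5 kN·m
Load 2 — uniform load w=2 kN/m over full span:
  R_A = wL = 2·6 = 12 kN
  M_A = wL²/2 = 2·6²/2 = 36 kN·m
Load 3 — applied couple M₀=7 kN·m at a=4 m (b=L-a=2):
  R_A = 0 kN
  M_A = -M₀ = -7 kN·m
Load 4 — point force P=11 kN at a=2 m (b=L-a=4):
  R_A = P = 11 kN
  M_A = Pa = 11·2 = 22 kN·m
Superposition: R_A = 23 kN, M_A = 46 kN·m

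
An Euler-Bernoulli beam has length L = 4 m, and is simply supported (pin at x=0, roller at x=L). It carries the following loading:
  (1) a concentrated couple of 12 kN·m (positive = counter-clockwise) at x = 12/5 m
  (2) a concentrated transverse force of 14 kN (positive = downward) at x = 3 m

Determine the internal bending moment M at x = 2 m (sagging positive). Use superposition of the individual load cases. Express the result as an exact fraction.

M(2) = 13 kN·m

Load 1 — applied couple M₀=12 kN·m at a=12/5 m (b=L-a=8/5):
  M_1 = M₀x/L  [x≤a] = 12·2/4 = 6 kN·m
Load 2 — point force P=14 kN at a=3 m (b=L-a=1):
  M_2 = Pbx/L  [x≤a] = 14·1·2/4 = 7 kN·m
Superposition: M = Σ M_i = 13 kN·m ≈ 13.000000 kN·m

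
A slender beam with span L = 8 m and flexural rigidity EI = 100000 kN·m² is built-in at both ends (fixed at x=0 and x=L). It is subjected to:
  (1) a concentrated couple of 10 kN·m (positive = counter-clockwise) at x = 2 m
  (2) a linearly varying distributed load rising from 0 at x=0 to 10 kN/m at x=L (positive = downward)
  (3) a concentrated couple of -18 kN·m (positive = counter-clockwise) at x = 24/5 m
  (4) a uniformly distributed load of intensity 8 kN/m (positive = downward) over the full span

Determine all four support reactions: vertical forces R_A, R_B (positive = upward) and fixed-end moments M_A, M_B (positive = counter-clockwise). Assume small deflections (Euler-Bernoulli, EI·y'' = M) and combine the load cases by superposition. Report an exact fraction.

Load 1 — applied couple M₀=10 kN·m at a=2 m (b=L-a=6):
  R_A = 6M₀ab/L³ = 6·10·2·6/8³ = 45/32 kN
  M_A = M₀b(2a-b)/L² = 10·6·(2·2-6)/8² = -15/8 kN·m
  R_B = -6M₀ab/L³ = -6·10·2·6/8³ = -45/32 kN
  M_B = M₀a(2b-a)/L² = 10·2·(2·6-2)/8² = 25/8 kN·m
Load 2 — triangular load w₀=10 kN/m (0→w₀ over full span):
  R_A = 3w₀L/20 = 3·10·8/20 = 12 kN
  M_A = w₀L²/30 = 10·8²/30 = 64/3 kN·m
  R_B = 7w₀L/20 = 7·10·8/20 = 28 kN
  M_B = -w₀L²/20 = -10·8²/20 = -32 kN·m
Load 3 — applied couple M₀=-18 kN·m at a=24/5 m (b=L-a=16/5):
  R_A = 6M₀ab/L³ = 6·(-18)·(24/5)·(16/5)/8³ = -81/25 kN
  M_A = M₀b(2a-b)/L² = (-18)·(16/5)·(2·(24/5)-(16/5))/8² = -144/25 kN·m
  R_B = -6M₀ab/L³ = -6·(-18)·(24/5)·(16/5)/8³ = 81/25 kN
  M_B = M₀a(2b-a)/L² = (-18)·(24/5)·(2·(16/5)-(24/5))/8² = -54/25 kN·m
Load 4 — uniform load w=8 kN/m over full span:
  R_A = wL/2 = 8·8/2 = 32 kN
  M_A = wL²/12 = 8·8²/12 = 128/3 kN·m
  R_B = wL/2 = 8·8/2 = 32 kN
  M_B = -wL²/12 = -8·8²/12 = -128/3 kN·m
Superposition: R_A = 33733/800 kN, M_A = 11273/200 kN·m, R_B = 49467/800 kN, M_B = -44221/600 kN·m

R_A = 33733/800 kN, M_A = 11273/200 kN·m, R_B = 49467/800 kN, M_B = -44221/600 kN·m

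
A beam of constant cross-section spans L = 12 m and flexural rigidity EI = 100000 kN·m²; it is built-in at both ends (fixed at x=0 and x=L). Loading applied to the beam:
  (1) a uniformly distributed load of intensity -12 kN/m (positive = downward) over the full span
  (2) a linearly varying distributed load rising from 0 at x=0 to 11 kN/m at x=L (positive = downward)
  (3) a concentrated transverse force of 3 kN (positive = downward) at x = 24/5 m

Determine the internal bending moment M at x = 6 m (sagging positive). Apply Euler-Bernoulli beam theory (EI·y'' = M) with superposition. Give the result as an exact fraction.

Load 1 — uniform load w=-12 kN/m over full span:
  M_1 = wLx/2 - wL²/12 - wx²/2 = (-12)·12·6/2 - (-12)·12²/12 - (-12)·6²/2 = -72 kN·m
Load 2 — triangular load w₀=11 kN/m (0→w₀ over full span):
  M_2 = 3w₀Lx/20 - w₀L²/30 - w₀x³/(6L) = 3·11·12·6/20 - 11·12²/30 - 11·6³/(6·12) = 33 kN·m
Load 3 — point force P=3 kN at a=24/5 m (b=L-a=36/5):
  M_3 = Pa²(a+3b)(L-x)/L³ - Pa²b/L²  [x>a] = 3·(24/5)²·((24/5)+3·(36/5))·(12-6)/12³ - 3·(24/5)²·(36/5)/12² = 72/25 kN·m
Superposition: M = Σ M_i = -903/25 kN·m ≈ -36.120000 kN·m

M(6) = -903/25 kN·m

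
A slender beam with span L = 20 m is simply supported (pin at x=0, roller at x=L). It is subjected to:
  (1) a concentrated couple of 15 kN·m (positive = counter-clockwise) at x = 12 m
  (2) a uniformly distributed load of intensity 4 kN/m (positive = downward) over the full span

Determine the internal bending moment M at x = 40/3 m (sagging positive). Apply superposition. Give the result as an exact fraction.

M(40/3) = 1555/9 kN·m

Load 1 — applied couple M₀=15 kN·m at a=12 m (b=L-a=8):
  M_1 = M₀x/L - M₀  [x>a] = 15·(40/3)/20 - 15 = -5 kN·m
Load 2 — uniform load w=4 kN/m over full span:
  M_2 = wx(L-x)/2 = 4·(40/3)·(20-(40/3))/2 = 1600/9 kN·m
Superposition: M = Σ M_i = 1555/9 kN·m ≈ 172.777778 kN·m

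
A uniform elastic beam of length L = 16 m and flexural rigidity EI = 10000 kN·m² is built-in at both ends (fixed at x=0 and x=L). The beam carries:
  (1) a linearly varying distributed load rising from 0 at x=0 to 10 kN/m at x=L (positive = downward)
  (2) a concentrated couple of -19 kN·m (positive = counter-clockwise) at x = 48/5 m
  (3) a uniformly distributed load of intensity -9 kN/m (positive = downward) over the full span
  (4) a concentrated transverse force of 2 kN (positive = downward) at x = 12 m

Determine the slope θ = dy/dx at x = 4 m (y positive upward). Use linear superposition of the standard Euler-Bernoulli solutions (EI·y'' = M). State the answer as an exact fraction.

Load 1 — triangular load w₀=10 kN/m (0→w₀ over full span):
  θ_1 = -w₀(2x(L-x)(L-2x)(x+2L)+x²(L-x)²)/(120LEI) = -10·(2·4·(16-4)·(16-2·4)·(4+2·16)+4²·(16-4)²)/(120·16·10000) = -39/2500 rad
Load 2 — applied couple M₀=-19 kN·m at a=48/5 m (b=L-a=32/5):
  θ_2 = (R_Ax²/2 - M_Ax)/EI  [x≤a] with R_A=-171/100, M_A=-152/25 = ((-171/100)·4²/2 - (-152/25)·4)/10000 = 133/125000 rad
Load 3 — uniform load w=-9 kN/m over full span:
  θ_3 = -wx(L-x)(L-2x)/(12EI) = -(-9)·4·(16-4)·(16-2·4)/(12·10000) = 18/625 rad
Load 4 — point force P=2 kN at a=12 m (b=L-a=4):
  θ_4 = -Pb²x(2aL-(3a+b)x)/(2L³EI)  [x≤a] = -2·4²·4·(2·12·16-(3·12+4)·4)/(2·16³·10000) = -7/20000 rad
Superposition: θ = Σ θ_i = 6957/500000 rad ≈ 0.013914 rad

θ(4) = 6957/500000 rad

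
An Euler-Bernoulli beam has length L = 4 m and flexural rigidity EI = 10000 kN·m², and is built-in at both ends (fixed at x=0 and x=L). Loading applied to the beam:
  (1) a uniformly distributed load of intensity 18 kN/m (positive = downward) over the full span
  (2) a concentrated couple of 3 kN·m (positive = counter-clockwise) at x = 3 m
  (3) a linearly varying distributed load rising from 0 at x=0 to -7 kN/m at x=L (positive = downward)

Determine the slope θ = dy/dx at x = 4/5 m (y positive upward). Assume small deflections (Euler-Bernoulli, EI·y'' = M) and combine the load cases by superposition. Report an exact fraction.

θ(4/5) = -3761/4687500 rad

Load 1 — uniform load w=18 kN/m over full span:
  θ_1 = -wx(L-x)(L-2x)/(12EI) = -18·(4/5)·(4-(4/5))·(4-2·(4/5))/(12·10000) = -72/78125 rad
Load 2 — applied couple M₀=3 kN·m at a=3 m (b=L-a=1):
  θ_2 = (R_Ax²/2 - M_Ax)/EI  [x≤a] with R_A=27/32, M_A=15/16 = ((27/32)·(4/5)²/2 - (15/16)·(4/5))/10000 = -3/62500 rad
Load 3 — triangular load w₀=-7 kN/m (0→w₀ over full span):
  θ_3 = -w₀(2x(L-x)(L-2x)(x+2L)+x²(L-x)²)/(120LEI) = -(-7)·(2·(4/5)·(4-(4/5))·(4-2·(4/5))·((4/5)+2·4)+(4/5)²·(4-(4/5))²)/(120·4·10000) = 196/1171875 rad
Superposition: θ = Σ θ_i = -3761/4687500 rad ≈ -0.000802 rad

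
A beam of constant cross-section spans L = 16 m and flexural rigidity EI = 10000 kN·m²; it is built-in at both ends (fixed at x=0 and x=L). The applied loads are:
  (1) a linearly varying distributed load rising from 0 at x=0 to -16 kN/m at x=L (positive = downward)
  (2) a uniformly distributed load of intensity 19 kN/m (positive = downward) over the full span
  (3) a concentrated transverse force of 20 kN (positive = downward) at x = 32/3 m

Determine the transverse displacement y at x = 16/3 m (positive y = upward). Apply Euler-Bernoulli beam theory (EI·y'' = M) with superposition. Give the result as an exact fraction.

Load 1 — triangular load w₀=-16 kN/m (0→w₀ over full span):
  y_1 = -w₀x²(L-x)²(x+2L)/(120LEI) = -(-16)·(16/3)²·(16-(16/3))²·((16/3)+2·16)/(120·16·10000) = 229376/2278125 m
Load 2 — uniform load w=19 kN/m over full span:
  y_2 = -wx²(L-x)²/(24EI) = -19·(16/3)²·(16-(16/3))²/(24·10000) = -38912/151875 m
Load 3 — point force P=20 kN at a=32/3 m (b=L-a=16/3):
  y_3 = -Pb²x²(3aL-(3a+b)x)/(6L³EI)  [x≤a] = -20·(16/3)²·(16/3)²·(3·(32/3)·16-(3·(32/3)+(16/3))·(16/3))/(6·16³·10000) = -5632/273375 m
Superposition: y = Σ y_i = -1203712/6834375 m ≈ -0.176126 m

y(16/3) = -1203712/6834375 m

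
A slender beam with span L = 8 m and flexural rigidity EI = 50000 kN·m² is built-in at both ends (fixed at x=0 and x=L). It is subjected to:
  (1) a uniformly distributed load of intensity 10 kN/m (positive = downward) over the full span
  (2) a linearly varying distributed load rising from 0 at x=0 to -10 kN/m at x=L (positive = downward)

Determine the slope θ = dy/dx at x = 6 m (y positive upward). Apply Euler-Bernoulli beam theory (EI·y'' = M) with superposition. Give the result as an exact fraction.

θ(6) = 39/100000 rad

Load 1 — uniform load w=10 kN/m over full span:
  θ_1 = -wx(L-x)(L-2x)/(12EI) = -10·6·(8-6)·(8-2·6)/(12·50000) = 1/1250 rad
Load 2 — triangular load w₀=-10 kN/m (0→w₀ over full span):
  θ_2 = -w₀(2x(L-x)(L-2x)(x+2L)+x²(L-x)²)/(120LEI) = -(-10)·(2·6·(8-6)·(8-2·6)·(6+2·8)+6²·(8-6)²)/(120·8·50000) = -41/100000 rad
Superposition: θ = Σ θ_i = 39/100000 rad ≈ 0.000390 rad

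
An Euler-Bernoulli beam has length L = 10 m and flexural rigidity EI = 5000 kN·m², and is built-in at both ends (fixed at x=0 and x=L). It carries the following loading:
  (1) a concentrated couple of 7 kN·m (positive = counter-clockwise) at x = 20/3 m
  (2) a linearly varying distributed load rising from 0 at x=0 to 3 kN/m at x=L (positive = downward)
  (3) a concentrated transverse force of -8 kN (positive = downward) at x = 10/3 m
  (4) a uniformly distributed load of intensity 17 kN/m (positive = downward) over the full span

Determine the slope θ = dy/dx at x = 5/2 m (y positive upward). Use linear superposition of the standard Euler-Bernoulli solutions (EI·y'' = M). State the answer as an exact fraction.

θ(5/2) = -62689/2304000 rad

Load 1 — applied couple M₀=7 kN·m at a=20/3 m (b=L-a=10/3):
  θ_1 = (R_Ax²/2 - M_Ax)/EI  [x≤a] with R_A=14/15, M_A=7/3 = ((14/15)·(5/2)²/2 - (7/3)·(5/2))/5000 = -7/12000 rad
Load 2 — triangular load w₀=3 kN/m (0→w₀ over full span):
  θ_2 = -w₀(2x(L-x)(L-2x)(x+2L)+x²(L-x)²)/(120LEI) = -3·(2·(5/2)·(10-(5/2))·(10-2·(5/2))·((5/2)+2·10)+(5/2)²·(10-(5/2))²)/(120·10·5000) = -117/51200 rad
Load 3 — point force P=-8 kN at a=10/3 m (b=L-a=20/3):
  θ_3 = -Pb²x(2aL-(3a+b)x)/(2L³EI)  [x≤a] = -(-8)·(20/3)²·(5/2)·(2·(10/3)·10-(3·(10/3)+(20/3))·(5/2))/(2·10³·5000) = 1/450 rad
Load 4 — uniform load w=17 kN/m over full span:
  θ_4 = -wx(L-x)(L-2x)/(12EI) = -17·(5/2)·(10-(5/2))·(10-2·(5/2))/(12·5000) = -17/640 rad
Superposition: θ = Σ θ_i = -62689/2304000 rad ≈ -0.027209 rad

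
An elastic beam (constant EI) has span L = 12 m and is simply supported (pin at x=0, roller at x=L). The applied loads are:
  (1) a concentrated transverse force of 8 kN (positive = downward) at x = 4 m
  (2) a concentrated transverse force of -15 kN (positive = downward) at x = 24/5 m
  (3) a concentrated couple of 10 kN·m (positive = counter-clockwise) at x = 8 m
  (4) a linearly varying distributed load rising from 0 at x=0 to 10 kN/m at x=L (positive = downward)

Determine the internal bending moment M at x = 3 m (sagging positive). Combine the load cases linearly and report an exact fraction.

M(3) = 191/4 kN·m

Load 1 — point force P=8 kN at a=4 m (b=L-a=8):
  M_1 = Pbx/L  [x≤a] = 8·8·3/12 = 16 kN·m
Load 2 — point force P=-15 kN at a=24/5 m (b=L-a=36/5):
  M_2 = Pbx/L  [x≤a] = (-15)·(36/5)·3/12 = -27 kN·m
Load 3 — applied couple M₀=10 kN·m at a=8 m (b=L-a=4):
  M_3 = M₀x/L  [x≤a] = 10·3/12 = 5/2 kN·m
Load 4 — triangular load w₀=10 kN/m (0→w₀ over full span):
  M_4 = w₀Lx/6 - w₀x³/(6L) = 10·12·3/6 - 10·3³/(6·12) = 225/4 kN·m
Superposition: M = Σ M_i = 191/4 kN·m ≈ 47.750000 kN·m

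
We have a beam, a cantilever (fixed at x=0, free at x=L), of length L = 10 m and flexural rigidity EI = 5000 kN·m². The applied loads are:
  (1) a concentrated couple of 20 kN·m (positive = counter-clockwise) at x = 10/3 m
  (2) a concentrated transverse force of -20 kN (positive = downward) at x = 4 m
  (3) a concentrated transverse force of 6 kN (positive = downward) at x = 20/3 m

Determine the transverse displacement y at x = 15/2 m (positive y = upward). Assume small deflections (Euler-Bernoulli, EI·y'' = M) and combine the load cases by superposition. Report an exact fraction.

y(15/2) = 907/6750 m

Load 1 — applied couple M₀=20 kN·m at a=10/3 m (b=L-a=20/3):
  y_1 = M₀a(2x-a)/(2EI)  [x>a] = 20·(10/3)·(2·(15/2)-(10/3))/(2·5000) = 7/90 m
Load 2 — point force P=-20 kN at a=4 m (b=L-a=6):
  y_2 = -Pa²(3x-a)/(6EI)  [x>a] = -(-20)·4²·(3·(15/2)-4)/(6·5000) = 74/375 m
Load 3 — point force P=6 kN at a=20/3 m (b=L-a=10/3):
  y_3 = -Pa²(3x-a)/(6EI)  [x>a] = -6·(20/3)²·(3·(15/2)-(20/3))/(6·5000) = -19/135 m
Superposition: y = Σ y_i = 907/6750 m ≈ 0.134370 m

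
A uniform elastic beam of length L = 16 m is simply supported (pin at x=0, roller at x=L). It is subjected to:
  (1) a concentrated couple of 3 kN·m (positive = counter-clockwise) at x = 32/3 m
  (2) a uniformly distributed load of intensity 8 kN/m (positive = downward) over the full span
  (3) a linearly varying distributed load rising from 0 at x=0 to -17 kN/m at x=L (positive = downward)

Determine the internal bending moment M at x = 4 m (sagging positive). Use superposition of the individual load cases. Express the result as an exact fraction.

M(4) = 91/4 kN·m

Load 1 — applied couple M₀=3 kN·m at a=32/3 m (b=L-a=16/3):
  M_1 = M₀x/L  [x≤a] = 3·4/16 = 3/4 kN·m
Load 2 — uniform load w=8 kN/m over full span:
  M_2 = wx(L-x)/2 = 8·4·(16-4)/2 = 192 kN·m
Load 3 — triangular load w₀=-17 kN/m (0→w₀ over full span):
  M_3 = w₀Lx/6 - w₀x³/(6L) = (-17)·16·4/6 - (-17)·4³/(6·16) = -170 kN·m
Superposition: M = Σ M_i = 91/4 kN·m ≈ 22.750000 kN·m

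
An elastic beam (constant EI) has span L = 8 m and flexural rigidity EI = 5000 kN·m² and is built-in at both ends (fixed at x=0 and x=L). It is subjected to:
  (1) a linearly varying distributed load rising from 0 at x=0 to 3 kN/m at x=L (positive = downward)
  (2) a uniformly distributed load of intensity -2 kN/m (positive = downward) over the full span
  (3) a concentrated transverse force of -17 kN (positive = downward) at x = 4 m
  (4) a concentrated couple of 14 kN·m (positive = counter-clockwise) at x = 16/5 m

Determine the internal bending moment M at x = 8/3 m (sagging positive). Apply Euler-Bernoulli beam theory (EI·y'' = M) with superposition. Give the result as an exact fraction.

Load 1 — triangular load w₀=3 kN/m (0→w₀ over full span):
  M_1 = 3w₀Lx/20 - w₀L²/30 - w₀x³/(6L) = 3·3·8·(8/3)/20 - 3·8²/30 - 3·(8/3)³/(6·8) = 272/135 kN·m
Load 2 — uniform load w=-2 kN/m over full span:
  M_2 = wLx/2 - wL²/12 - wx²/2 = (-2)·8·(8/3)/2 - (-2)·8²/12 - (-2)·(8/3)²/2 = -32/9 kN·m
Load 3 — point force P=-17 kN at a=4 m (b=L-a=4):
  M_3 = Pb²(3a+b)x/L³ - Pab²/L²  [x≤a] = (-17)·4²·(3·4+4)·(8/3)/8³ - (-17)·4·4²/8² = -17/3 kN·m
Load 4 — applied couple M₀=14 kN·m at a=16/5 m (b=L-a=24/5):
  M_4 = R_Ax - M_A  [x≤a] with R_A=63/25, M_A=42/25 = (63/25)·(8/3) - (42/25) = 126/25 kN·m
Superposition: M = Σ M_i = -1463/675 kN·m ≈ -2.167407 kN·m

M(8/3) = -1463/675 kN·m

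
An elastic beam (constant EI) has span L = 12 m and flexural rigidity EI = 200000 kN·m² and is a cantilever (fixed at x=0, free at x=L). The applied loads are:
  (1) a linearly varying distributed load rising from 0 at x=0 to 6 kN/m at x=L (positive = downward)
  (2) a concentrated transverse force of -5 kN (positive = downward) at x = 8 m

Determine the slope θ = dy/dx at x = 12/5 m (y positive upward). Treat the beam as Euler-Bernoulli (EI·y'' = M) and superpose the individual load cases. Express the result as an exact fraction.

θ(12/5) = -39579/15625000 rad

Load 1 — triangular load w₀=6 kN/m (0→w₀ over full span):
  θ_1 = (w₀Lx²/4-w₀L²x/3-w₀x⁴/(24L))/EI = (6·12·(12/5)²/4-6·12²·(12/5)/3-6·(12/5)⁴/(24·12))/200000 = -22977/7812500 rad
Load 2 — point force P=-5 kN at a=8 m (b=L-a=4):
  θ_2 = -Px(2a-x)/(2EI)  [x≤a] = -(-5)·(12/5)·(2·8-(12/5))/(2·200000) = 51/125000 rad
Superposition: θ = Σ θ_i = -39579/15625000 rad ≈ -0.002533 rad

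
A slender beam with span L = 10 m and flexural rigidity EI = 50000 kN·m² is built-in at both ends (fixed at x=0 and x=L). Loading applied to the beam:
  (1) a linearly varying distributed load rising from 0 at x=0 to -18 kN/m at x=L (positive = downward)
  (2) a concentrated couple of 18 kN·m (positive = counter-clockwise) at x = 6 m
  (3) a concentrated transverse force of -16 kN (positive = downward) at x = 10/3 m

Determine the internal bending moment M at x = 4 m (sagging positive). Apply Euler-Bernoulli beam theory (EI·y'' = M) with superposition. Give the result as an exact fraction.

Load 1 — triangular load w₀=-18 kN/m (0→w₀ over full span):
  M_1 = 3w₀Lx/20 - w₀L²/30 - w₀x³/(6L) = 3·(-18)·10·4/20 - (-18)·10²/30 - (-18)·4³/(6·10) = -144/5 kN·m
Load 2 — applied couple M₀=18 kN·m at a=6 m (b=L-a=4):
  M_2 = R_Ax - M_A  [x≤a] with R_A=324/125, M_A=144/25 = (324/125)·4 - (144/25) = 576/125 kN·m
Load 3 — point force P=-16 kN at a=10/3 m (b=L-a=20/3):
  M_3 = Pa²(a+3b)(L-x)/L³ - Pa²b/L²  [x>a] = (-16)·(10/3)²·((10/3)+3·(20/3))·(10-4)/10³ - (-16)·(10/3)²·(20/3)/10² = -352/27 kN·m
Superposition: M = Σ M_i = -125648/3375 kN·m ≈ -37.229037 kN·m

M(4) = -125648/3375 kN·m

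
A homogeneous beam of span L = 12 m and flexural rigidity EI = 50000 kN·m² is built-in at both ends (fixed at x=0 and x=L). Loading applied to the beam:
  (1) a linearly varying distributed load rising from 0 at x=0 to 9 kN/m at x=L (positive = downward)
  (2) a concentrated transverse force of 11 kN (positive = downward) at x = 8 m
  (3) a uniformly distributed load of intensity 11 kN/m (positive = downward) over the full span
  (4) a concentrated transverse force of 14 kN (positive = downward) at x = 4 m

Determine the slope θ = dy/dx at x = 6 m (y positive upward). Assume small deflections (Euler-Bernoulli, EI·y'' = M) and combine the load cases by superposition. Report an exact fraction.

Load 1 — triangular load w₀=9 kN/m (0→w₀ over full span):
  θ_1 = -w₀(2x(L-x)(L-2x)(x+2L)+x²(L-x)²)/(120LEI) = -9·(2·6·(12-6)·(12-2·6)·(6+2·12)+6²·(12-6)²)/(120·12·50000) = -81/500000 rad
Load 2 — point force P=11 kN at a=8 m (b=L-a=4):
  θ_2 = -Pb²x(2aL-(3a+b)x)/(2L³EI)  [x≤a] = -11·4²·6·(2·8·12-(3·8+4)·6)/(2·12³·50000) = -11/75000 rad
Load 3 — uniform load w=11 kN/m over full span:
  θ_3 = -wx(L-x)(L-2x)/(12EI) = -11·6·(12-6)·(12-2·6)/(12·50000) = 0 rad
Load 4 — point force P=14 kN at a=4 m (b=L-a=8):
  θ_4 = Pa²(L-x)(2bL-(3b+a)(L-x))/(2L³EI)  [x>a] = 14·4²·(12-6)·(2·8·12-(3·8+4)·(12-6))/(2·12³·50000) = 7/37500 rad
Superposition: θ = Σ θ_i = -61/500000 rad ≈ -0.000122 rad

θ(6) = -61/500000 rad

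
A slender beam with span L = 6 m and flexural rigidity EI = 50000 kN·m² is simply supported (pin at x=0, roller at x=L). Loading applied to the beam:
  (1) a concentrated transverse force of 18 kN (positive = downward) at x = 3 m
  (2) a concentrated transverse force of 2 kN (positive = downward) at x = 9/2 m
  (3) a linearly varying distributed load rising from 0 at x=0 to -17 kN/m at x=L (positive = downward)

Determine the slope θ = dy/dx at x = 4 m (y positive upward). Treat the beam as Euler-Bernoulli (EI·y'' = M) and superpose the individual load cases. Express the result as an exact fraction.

Load 1 — point force P=18 kN at a=3 m (b=L-a=3):
  θ_1 = -Pa(2L²-6Lx+3x²+a²)/(6LEI)  [x>a] = -18·3·(2·6²-6·6·4+3·4²+3²)/(6·6·50000) = 9/20000 rad
Load 2 — point force P=2 kN at a=9/2 m (b=L-a=3/2):
  θ_2 = -Pb(L²-b²-3x²)/(6LEI)  [x≤a] = -2·(3/2)·(6²-(3/2)²-3·4²)/(6·6·50000) = 19/800000 rad
Load 3 — triangular load w₀=-17 kN/m (0→w₀ over full span):
  θ_3 = -w₀(7L⁴-30L²x²+15x⁴)/(360LEI) = -(-17)·(7·6⁴-30·6²·4²+15·4⁴)/(360·6·50000) = -1547/2250000 rad
Superposition: θ = Σ θ_i = -7697/36000000 rad ≈ -0.000214 rad

θ(4) = -7697/36000000 rad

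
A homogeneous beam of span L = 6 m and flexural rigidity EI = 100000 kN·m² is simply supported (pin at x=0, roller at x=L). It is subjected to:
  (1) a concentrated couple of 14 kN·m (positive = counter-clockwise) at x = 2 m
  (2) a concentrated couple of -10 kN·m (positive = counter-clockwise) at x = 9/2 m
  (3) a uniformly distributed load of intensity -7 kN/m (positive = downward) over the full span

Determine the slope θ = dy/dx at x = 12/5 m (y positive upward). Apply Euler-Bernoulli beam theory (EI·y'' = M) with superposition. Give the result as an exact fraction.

θ(12/5) = 83279/300000000 rad

Load 1 — applied couple M₀=14 kN·m at a=2 m (b=L-a=4):
  θ_1 = (M₀x²/(2L)-M₀(x-a)+C₁)/EI  [x>a] with C₁=M₀(3b²-L²)/(6L)=14/3 = (14·(12/5)²/(2·6)-14·((12/5)-2)+(14/3))/100000 = 217/3750000 rad
Load 2 — applied couple M₀=-10 kN·m at a=9/2 m (b=L-a=3/2):
  θ_2 = (M₀x²/(2L)+C₁)/EI  [x≤a] with C₁=M₀(3b²-L²)/(6L)=65/8 = ((-10)·(12/5)²/(2·6)+(65/8))/100000 = 133/4000000 rad
Load 3 — uniform load w=-7 kN/m over full span:
  θ_3 = -w(L³-6Lx²+4x³)/(24EI) = -(-7)·(6³-6·6·(12/5)²+4·(12/5)³)/(24·100000) = 2331/12500000 rad
Superposition: θ = Σ θ_i = 83279/300000000 rad ≈ 0.000278 rad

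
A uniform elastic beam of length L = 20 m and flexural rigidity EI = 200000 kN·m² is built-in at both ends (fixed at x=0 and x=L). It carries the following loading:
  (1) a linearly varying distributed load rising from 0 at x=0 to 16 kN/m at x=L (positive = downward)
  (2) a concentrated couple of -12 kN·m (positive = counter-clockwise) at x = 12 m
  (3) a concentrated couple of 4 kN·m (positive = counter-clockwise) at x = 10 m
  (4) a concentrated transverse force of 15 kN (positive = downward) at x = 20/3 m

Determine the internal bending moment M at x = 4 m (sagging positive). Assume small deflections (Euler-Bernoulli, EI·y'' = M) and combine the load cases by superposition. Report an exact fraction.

Load 1 — triangular load w₀=16 kN/m (0→w₀ over full span):
  M_1 = 3w₀Lx/20 - w₀L²/30 - w₀x³/(6L) = 3·16·20·4/20 - 16·20²/30 - 16·4³/(6·20) = -448/15 kN·m
Load 2 — applied couple M₀=-12 kN·m at a=12 m (b=L-a=8):
  M_2 = R_Ax - M_A  [x≤a] with R_A=-108/125, M_A=-96/25 = (-108/125)·4 - (-96/25) = 48/125 kN·m
Load 3 — applied couple M₀=4 kN·m at a=10 m (b=L-a=10):
  M_3 = R_Ax - M_A  [x≤a] with R_A=3/10, M_A=1 = (3/10)·4 - 1 = 1/5 kN·m
Load 4 — point force P=15 kN at a=20/3 m (b=L-a=40/3):
  M_4 = Pb²(3a+b)x/L³ - Pab²/L²  [x≤a] = 15·(40/3)²·(3·(20/3)+(40/3))·4/20³ - 15·(20/3)·(40/3)²/20² = 0 kN·m
Superposition: M = Σ M_i = -10981/375 kN·m ≈ -29.282667 kN·m

M(4) = -10981/375 kN·m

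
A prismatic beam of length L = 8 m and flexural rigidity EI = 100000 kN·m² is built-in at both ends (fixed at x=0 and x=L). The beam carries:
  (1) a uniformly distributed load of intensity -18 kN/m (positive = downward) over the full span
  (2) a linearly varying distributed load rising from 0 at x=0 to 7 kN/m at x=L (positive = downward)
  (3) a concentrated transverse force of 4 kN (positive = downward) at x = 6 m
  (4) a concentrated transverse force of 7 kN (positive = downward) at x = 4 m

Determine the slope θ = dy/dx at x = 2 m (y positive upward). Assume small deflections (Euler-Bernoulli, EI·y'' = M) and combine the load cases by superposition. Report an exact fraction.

θ(2) = 31/62500 rad

Load 1 — uniform load w=-18 kN/m over full span:
  θ_1 = -wx(L-x)(L-2x)/(12EI) = -(-18)·2·(8-2)·(8-2·2)/(12·100000) = 9/12500 rad
Load 2 — triangular load w₀=7 kN/m (0→w₀ over full span):
  θ_2 = -w₀(2x(L-x)(L-2x)(x+2L)+x²(L-x)²)/(120LEI) = -7·(2·2·(8-2)·(8-2·2)·(2+2·8)+2²·(8-2)²)/(120·8·100000) = -273/2000000 rad
Load 3 — point force P=4 kN at a=6 m (b=L-a=2):
  θ_3 = -Pb²x(2aL-(3a+b)x)/(2L³EI)  [x≤a] = -4·2²·2·(2·6·8-(3·6+2)·2)/(2·8³·100000) = -7/400000 rad
Load 4 — point force P=7 kN at a=4 m (b=L-a=4):
  θ_4 = -Pb²x(2aL-(3a+b)x)/(2L³EI)  [x≤a] = -7·4²·2·(2·4·8-(3·4+4)·2)/(2·8³·100000) = -7/100000 rad
Superposition: θ = Σ θ_i = 31/62500 rad ≈ 0.000496 rad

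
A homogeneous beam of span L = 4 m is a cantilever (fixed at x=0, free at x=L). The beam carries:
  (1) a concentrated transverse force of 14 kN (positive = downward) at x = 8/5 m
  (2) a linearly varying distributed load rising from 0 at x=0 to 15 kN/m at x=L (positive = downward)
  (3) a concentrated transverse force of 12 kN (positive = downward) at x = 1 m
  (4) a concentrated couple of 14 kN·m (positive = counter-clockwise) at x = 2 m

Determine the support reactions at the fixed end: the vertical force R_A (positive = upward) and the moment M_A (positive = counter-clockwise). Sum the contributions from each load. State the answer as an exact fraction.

R_A = 56 kN, M_A = 502/5 kN·m

Load 1 — point force P=14 kN at a=8/5 m (b=L-a=12/5):
  R_A = P = 14 kN
  M_A = Pa = 14·(8/5) = 112/5 kN·m
Load 2 — triangular load w₀=15 kN/m (0→w₀ over full span):
  R_A = w₀L/2 = 15·4/2 = 30 kN
  M_A = w₀L²/3 = 15·4²/3 = 80 kN·m
Load 3 — point force P=12 kN at a=1 m (b=L-a=3):
  R_A = P = 12 kN
  M_A = Pa = 12·1 = 12 kN·m
Load 4 — applied couple M₀=14 kN·m at a=2 m (b=L-a=2):
  R_A = 0 kN
  M_A = -M₀ = -14 kN·m
Superposition: R_A = 56 kN, M_A = 502/5 kN·m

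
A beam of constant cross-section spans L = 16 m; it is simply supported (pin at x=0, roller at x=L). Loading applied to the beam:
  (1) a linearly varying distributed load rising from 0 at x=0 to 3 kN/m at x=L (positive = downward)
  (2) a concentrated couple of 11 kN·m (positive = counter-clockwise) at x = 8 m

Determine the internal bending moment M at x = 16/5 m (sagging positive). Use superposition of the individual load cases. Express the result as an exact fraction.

M(16/5) = 3347/125 kN·m

Load 1 — triangular load w₀=3 kN/m (0→w₀ over full span):
  M_1 = w₀Lx/6 - w₀x³/(6L) = 3·16·(16/5)/6 - 3·(16/5)³/(6·16) = 3072/125 kN·m
Load 2 — applied couple M₀=11 kN·m at a=8 m (b=L-a=8):
  M_2 = M₀x/L  [x≤a] = 11·(16/5)/16 = 11/5 kN·m
Superposition: M = Σ M_i = 3347/125 kN·m ≈ 26.776000 kN·m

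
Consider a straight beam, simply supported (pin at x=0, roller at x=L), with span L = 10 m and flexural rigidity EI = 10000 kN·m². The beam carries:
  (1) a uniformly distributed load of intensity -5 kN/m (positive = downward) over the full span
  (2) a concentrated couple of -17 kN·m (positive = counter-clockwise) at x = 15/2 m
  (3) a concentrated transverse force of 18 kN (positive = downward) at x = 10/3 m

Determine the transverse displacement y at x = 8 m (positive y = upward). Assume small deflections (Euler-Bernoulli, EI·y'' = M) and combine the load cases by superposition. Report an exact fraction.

y(8) = 92921/3600000 m

Load 1 — uniform load w=-5 kN/m over full span:
  y_1 = -wx(L³-2Lx²+x³)/(24EI) = -(-5)·8·(10³-2·10·8²+8³)/(24·10000) = 29/750 m
Load 2 — applied couple M₀=-17 kN·m at a=15/2 m (b=L-a=5/2):
  y_2 = (M₀x³/(6L)-M₀(x-a)²/2+C₁x)/EI  [x>a] with C₁=M₀(3b²-L²)/(6L)=1105/48 = ((-17)·8³/(6·10)-(-17)·(8-(15/2))²/2+(1105/48)·8)/10000 = 1649/400000 m
Load 3 — point force P=18 kN at a=10/3 m (b=L-a=20/3):
  y_3 = -Pa(L-x)(2Lx-a²-x²)/(6LEI)  [x>a] = -18·(10/3)·(10-8)·(2·10·8-(10/3)²-8²)/(6·10·10000) = -191/11250 m
Superposition: y = Σ y_i = 92921/3600000 m ≈ 0.025811 m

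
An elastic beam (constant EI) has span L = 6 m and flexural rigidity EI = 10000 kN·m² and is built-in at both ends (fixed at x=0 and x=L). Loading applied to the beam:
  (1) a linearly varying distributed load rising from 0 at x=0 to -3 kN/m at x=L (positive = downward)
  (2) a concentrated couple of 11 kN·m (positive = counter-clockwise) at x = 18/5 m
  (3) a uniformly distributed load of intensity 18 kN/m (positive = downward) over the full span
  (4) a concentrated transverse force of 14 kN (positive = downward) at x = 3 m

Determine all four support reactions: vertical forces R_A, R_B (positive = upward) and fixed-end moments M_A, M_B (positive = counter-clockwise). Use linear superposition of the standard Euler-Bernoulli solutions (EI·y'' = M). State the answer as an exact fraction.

Load 1 — triangular load w₀=-3 kN/m (0→w₀ over full span):
  R_A = 3w₀L/20 = 3·(-3)·6/20 = -27/10 kN
  M_A = w₀L²/30 = (-3)·6²/30 = -18/5 kN·m
  R_B = 7w₀L/20 = 7·(-3)·6/20 = -63/10 kN
  M_B = -w₀L²/20 = -(-3)·6²/20 = 27/5 kN·m
Load 2 — applied couple M₀=11 kN·m at a=18/5 m (b=L-a=12/5):
  R_A = 6M₀ab/L³ = 6·11·(18/5)·(12/5)/6³ = 66/25 kN
  M_A = M₀b(2a-b)/L² = 11·(12/5)·(2·(18/5)-(12/5))/6² = 88/25 kN·m
  R_B = -6M₀ab/L³ = -6·11·(18/5)·(12/5)/6³ = -66/25 kN
  M_B = M₀a(2b-a)/L² = 11·(18/5)·(2·(12/5)-(18/5))/6² = 33/25 kN·m
Load 3 — uniform load w=18 kN/m over full span:
  R_A = wL/2 = 18·6/2 = 54 kN
  M_A = wL²/12 = 18·6²/12 = 54 kN·m
  R_B = wL/2 = 18·6/2 = 54 kN
  M_B = -wL²/12 = -18·6²/12 = -54 kN·m
Load 4 — point force P=14 kN at a=3 m (b=L-a=3):
  R_A = Pb²(3a+b)/L³ = 14·3²·(3·3+3)/6³ = 7 kN
  M_A = Pab²/L² = 14·3·3²/6² = 21/2 kN·m
  R_B = Pa²(a+3b)/L³ = 14·3²·(3+3·3)/6³ = 7 kN
  M_B = -Pa²b/L² = -14·3²·3/6² = -21/2 kN·m
Superposition: R_A = 3047/50 kN, M_A = 3221/50 kN·m, R_B = 2603/50 kN, M_B = -2889/50 kN·m

R_A = 3047/50 kN, M_A = 3221/50 kN·m, R_B = 2603/50 kN, M_B = -2889/50 kN·m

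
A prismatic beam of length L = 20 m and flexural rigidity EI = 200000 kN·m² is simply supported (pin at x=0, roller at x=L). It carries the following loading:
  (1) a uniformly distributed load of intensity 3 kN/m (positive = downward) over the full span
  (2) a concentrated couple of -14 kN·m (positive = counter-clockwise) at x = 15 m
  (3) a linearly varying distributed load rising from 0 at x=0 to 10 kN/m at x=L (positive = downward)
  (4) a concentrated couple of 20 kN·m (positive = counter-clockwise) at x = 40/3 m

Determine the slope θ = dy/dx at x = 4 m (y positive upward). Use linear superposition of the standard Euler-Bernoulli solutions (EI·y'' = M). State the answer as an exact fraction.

θ(4) = -41807/4000000 rad

Load 1 — uniform load w=3 kN/m over full span:
  θ_1 = -w(L³-6Lx²+4x³)/(24EI) = -3·(20³-6·20·4²+4·4³)/(24·200000) = -99/25000 rad
Load 2 — applied couple M₀=-14 kN·m at a=15 m (b=L-a=5):
  θ_2 = (M₀x²/(2L)+C₁)/EI  [x≤a] with C₁=M₀(3b²-L²)/(6L)=455/12 = ((-14)·4²/(2·20)+(455/12))/200000 = 1939/12000000 rad
Load 3 — triangular load w₀=10 kN/m (0→w₀ over full span):
  θ_3 = -w₀(7L⁴-30L²x²+15x⁴)/(360LEI) = -10·(7·20⁴-30·20²·4²+15·4⁴)/(360·20·200000) = -182/28125 rad
Load 4 — applied couple M₀=20 kN·m at a=40/3 m (b=L-a=20/3):
  θ_4 = (M₀x²/(2L)+C₁)/EI  [x≤a] with C₁=M₀(3b²-L²)/(6L)=-400/9 = (20·4²/(2·20)+(-400/9))/200000 = -41/225000 rad
Superposition: θ = Σ θ_i = -41807/4000000 rad ≈ -0.010452 rad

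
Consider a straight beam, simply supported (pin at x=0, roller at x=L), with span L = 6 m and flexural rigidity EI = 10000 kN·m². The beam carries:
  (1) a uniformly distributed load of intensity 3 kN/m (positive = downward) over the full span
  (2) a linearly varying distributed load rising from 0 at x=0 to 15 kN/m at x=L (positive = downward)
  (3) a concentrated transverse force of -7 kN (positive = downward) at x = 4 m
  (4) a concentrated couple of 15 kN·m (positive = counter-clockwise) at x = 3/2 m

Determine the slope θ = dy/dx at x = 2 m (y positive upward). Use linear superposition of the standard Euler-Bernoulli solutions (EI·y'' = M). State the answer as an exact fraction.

θ(2) = -4619/1440000 rad

Load 1 — uniform load w=3 kN/m over full span:
  θ_1 = -w(L³-6Lx²+4x³)/(24EI) = -3·(6³-6·6·2²+4·2³)/(24·10000) = -13/10000 rad
Load 2 — triangular load w₀=15 kN/m (0→w₀ over full span):
  θ_2 = -w₀(7L⁴-30L²x²+15x⁴)/(360LEI) = -15·(7·6⁴-30·6²·2²+15·2⁴)/(360·6·10000) = -13/3750 rad
Load 3 — point force P=-7 kN at a=4 m (b=L-a=2):
  θ_3 = -Pb(L²-b²-3x²)/(6LEI)  [x≤a] = -(-7)·2·(6²-2²-3·2²)/(6·6·10000) = 7/9000 rad
Load 4 — applied couple M₀=15 kN·m at a=3/2 m (b=L-a=9/2):
  θ_4 = (M₀x²/(2L)-M₀(x-a)+C₁)/EI  [x>a] with C₁=M₀(3b²-L²)/(6L)=165/16 = (15·2²/(2·6)-15·(2-(3/2))+(165/16))/10000 = 1/1280 rad
Superposition: θ = Σ θ_i = -4619/1440000 rad ≈ -0.003208 rad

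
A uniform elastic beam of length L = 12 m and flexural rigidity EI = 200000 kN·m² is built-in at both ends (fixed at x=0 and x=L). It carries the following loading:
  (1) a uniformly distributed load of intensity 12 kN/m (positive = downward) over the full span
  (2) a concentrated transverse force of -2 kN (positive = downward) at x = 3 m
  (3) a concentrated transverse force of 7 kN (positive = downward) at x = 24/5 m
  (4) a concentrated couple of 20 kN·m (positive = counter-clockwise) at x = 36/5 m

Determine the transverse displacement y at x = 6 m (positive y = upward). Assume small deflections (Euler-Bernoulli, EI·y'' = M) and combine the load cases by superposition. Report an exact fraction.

y(6) = -90531/25000000 m

Load 1 — uniform load w=12 kN/m over full span:
  y_1 = -wx²(L-x)²/(24EI) = -12·6²·(12-6)²/(24·200000) = -81/25000 m
Load 2 — point force P=-2 kN at a=3 m (b=L-a=9):
  y_2 = -Pa²(L-x)²(3bL-(3b+a)(L-x))/(6L³EI)  [x>a] = -(-2)·3²·(12-6)²·(3·9·12-(3·9+3)·(12-6))/(6·12³·200000) = 9/200000 m
Load 3 — point force P=7 kN at a=24/5 m (b=L-a=36/5):
  y_3 = -Pa²(L-x)²(3bL-(3b+a)(L-x))/(6L³EI)  [x>a] = -7·(24/5)²·(12-6)²·(3·(36/5)·12-(3·(36/5)+(24/5))·(12-6))/(6·12³·200000) = -441/1562500 m
Load 4 — applied couple M₀=20 kN·m at a=36/5 m (b=L-a=24/5):
  y_4 = (R_Ax³/6 - M_Ax²/2)/EI  [x≤a] with R_A=12/5, M_A=32/5 = ((12/5)·6³/6 - (32/5)·6²/2)/200000 = -9/62500 m
Superposition: y = Σ y_i = -90531/25000000 m ≈ -0.003621 m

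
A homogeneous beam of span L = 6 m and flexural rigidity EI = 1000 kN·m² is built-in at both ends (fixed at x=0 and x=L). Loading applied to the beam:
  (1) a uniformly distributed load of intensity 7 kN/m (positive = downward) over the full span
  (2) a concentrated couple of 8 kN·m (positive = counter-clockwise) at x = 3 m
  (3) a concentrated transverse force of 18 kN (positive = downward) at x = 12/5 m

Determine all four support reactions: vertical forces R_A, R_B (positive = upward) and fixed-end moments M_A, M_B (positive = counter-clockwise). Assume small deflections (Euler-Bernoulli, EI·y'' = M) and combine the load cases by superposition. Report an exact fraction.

Load 1 — uniform load w=7 kN/m over full span:
  R_A = wL/2 = 7·6/2 = 21 kN
  M_A = wL²/12 = 7·6²/12 = 21 kN·m
  R_B = wL/2 = 7·6/2 = 21 kN
  M_B = -wL²/12 = -7·6²/12 = -21 kN·m
Load 2 — applied couple M₀=8 kN·m at a=3 m (b=L-a=3):
  R_A = 6M₀ab/L³ = 6·8·3·3/6³ = 2 kN
  M_A = M₀b(2a-b)/L² = 8·3·(2·3-3)/6² = 2 kN·m
  R_B = -6M₀ab/L³ = -6·8·3·3/6³ = -2 kN
  M_B = M₀a(2b-a)/L² = 8·3·(2·3-3)/6² = 2 kN·m
Load 3 — point force P=18 kN at a=12/5 m (b=L-a=18/5):
  R_A = Pb²(3a+b)/L³ = 18·(18/5)²·(3·(12/5)+(18/5))/6³ = 1458/125 kN
  M_A = Pab²/L² = 18·(12/5)·(18/5)²/6² = 1944/125 kN·m
  R_B = Pa²(a+3b)/L³ = 18·(12/5)²·((12/5)+3·(18/5))/6³ = 792/125 kN
  M_B = -Pa²b/L² = -18·(12/5)²·(18/5)/6² = -1296/125 kN·m
Superposition: R_A = 4333/125 kN, M_A = 4819/125 kN·m, R_B = 3167/125 kN, M_B = -3671/125 kN·m

R_A = 4333/125 kN, M_A = 4819/125 kN·m, R_B = 3167/125 kN, M_B = -3671/125 kN·m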